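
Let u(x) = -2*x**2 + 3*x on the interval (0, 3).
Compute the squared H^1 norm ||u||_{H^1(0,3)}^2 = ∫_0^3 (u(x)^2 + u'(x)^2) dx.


||u||_{H^1}^2 = 477/5

The H^1 norm (squared) on an interval (0, L) is
  ||u||_{H^1}^2 = ∫_0^L u(x)^2 dx + ∫_0^L u'(x)^2 dx.
Compute u'(x) = 3 - 4*x.
Then u(x)^2 = 4*x**4 - 12*x**3 + 9*x**2 and u'(x)^2 = 16*x**2 - 24*x + 9.
Integrate each monomial from 0 to 3 using ∫_0^3 c·x^n dx = c·3^(n+1)/(n+1):
  ∫_0^3 u(x)^2 dx = ∫_0^3 (4*x^4 - 12*x^3 + 9*x^2) dx. Term by term:
    ∫_0^3 4*x^4 dx = 972/5;  ∫_0^3 -12*x^3 dx = -243;  ∫_0^3 9*x^2 dx = 81.
  Sum: 972/5 − 243 + 81 = 162/5.
  ∫_0^3 u'(x)^2 dx = ∫_0^3 (16*x^2 - 24*x + 9) dx. Term by term:
    ∫_0^3 16*x^2 dx = 144;  ∫_0^3 -24*x dx = -108;  ∫_0^3 9 dx = 27.
  Sum: 144 − 108 + 27 = 63.
Adding: ||u||_{H^1}^2 = 162/5 + 63 = 477/5.


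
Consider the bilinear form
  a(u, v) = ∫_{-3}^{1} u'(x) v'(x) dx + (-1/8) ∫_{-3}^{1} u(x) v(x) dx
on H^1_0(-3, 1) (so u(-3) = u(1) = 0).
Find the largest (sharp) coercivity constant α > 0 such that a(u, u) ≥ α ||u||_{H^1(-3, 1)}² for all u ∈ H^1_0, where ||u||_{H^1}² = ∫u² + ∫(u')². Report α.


α = (-2 + π^2)/(π^2 + 16)

Coercivity of a(·,·) on H^1_0(-3, 1) means a(u, u) ≥ α ||u||_{H^1}² for every u ∈ H^1_0.
The interval has length L = 4, and Poincaré/coercivity depend only on L. Here a(u, u) = ∫(u')² + (-1/8)·∫u².
Here c = -1/8 < 0 with |c| < (π/L)² = π^2/16, so coercivity still holds. The condition a(u,u) ≥ α||u||_{H^1}² reads (1−α)∫(u')² ≥ (α−c)∫u². Any admissible α is ≤ 1 (rapidly oscillating u have ∫u²/∫(u')² → 0), and α = 1 would force 0 ≥ (1−c)∫u², impossible since c < 1; so 1−α > 0. By the sharp Poincaré inequality on H^1_0 of an interval of length L, ∫(u')² ≥ (π/L)²∫u² with equality for the first sine mode sin(π(x−x₀)/L) (x₀ the left endpoint), so the inequality holds for all u iff (1−α)(π/L)² ≥ α − c, i.e. α ≤ ((π/L)² + c)/((π/L)² + 1) = (1 + c(L/π)²)/(1 + (L/π)²). (Direct route, valid since c ≤ 0: Poincaré gives c∫u² ≥ c(L/π)²∫(u')², so a(u,u) ≥ (1 + c(L/π)²)∫(u')², while ||u||_{H^1}² ≤ (1 + (L/π)²)∫(u')²; dividing yields the same α.) With (π/L)² = π^2/16 and c = -1/8, the largest admissible constant is α = ((π/L)² + c)/((π/L)² + 1).
Simplifying, α = (-2 + π^2)/(π^2 + 16).


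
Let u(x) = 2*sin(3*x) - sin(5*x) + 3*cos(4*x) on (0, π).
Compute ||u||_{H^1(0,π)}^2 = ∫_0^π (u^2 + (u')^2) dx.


||u||_{H^1(0,π)}^2 = -6052/21 + 219*π/2

u'(x) = -12*sin(4*x) + 6*cos(3*x) - 5*cos(5*x).
Expand u² and (u')² and integrate term by term on (0, π), using: for integers n ≥ 1, ∫_0^π sin²(nx) dx = ∫_0^π cos²(nx) dx = π/2; for n ≠ n', ∫_0^π sin(nx)sin(n'x) dx = ∫_0^π cos(nx)cos(n'x) dx = 0; and by product-to-sum, ∫_0^π sin(nx)cos(n'x) dx = ½∫_0^π [sin((n+n')x) + sin((n−n')x)] dx, which is 0 when n+n' is even and 2n/(n²−n'²) when n+n' is odd (it need not vanish on (0, π)).
  u² squared terms: (-1)²·∫sin(5x)² dx = 1·π/2 = π/2;  (2)²·∫sin(3x)² dx = 4·π/2 = 2*π;  (3)²·∫cos(4x)² dx = 9·π/2 = 9*π/2.
  u² cross terms: 2·(-1)·(2)·∫sin(5x)·sin(3x) dx = -4·(0) = 0;  2·(-1)·(3)·∫sin(5x)·cos(4x) dx = -6·(10/9) = -20/3;  2·(2)·(3)·∫sin(3x)·cos(4x) dx = 12·(-6/7) = -72/7.
  So ∫_0^π u² dx = π/2 + 2*π + 9*π/2 + 0 − 20/3 − 72/7 = -356/21 + 7*π.
  (u')² squared terms: (-12)²·∫sin(4x)² dx = 144·π/2 = 72*π;  (-5)²·∫cos(5x)² dx = 25·π/2 = 25*π/2;  (6)²·∫cos(3x)² dx = 36·π/2 = 18*π.
  (u')² cross terms: 2·(-12)·(-5)·∫sin(4x)·cos(5x) dx = 120·(-8/9) = -320/3;  2·(-12)·(6)·∫sin(4x)·cos(3x) dx = -144·(8/7) = -1152/7;  2·(-5)·(6)·∫cos(5x)·cos(3x) dx = -60·(0) = 0.
  So ∫_0^π (u')² dx = 72*π + 25*π/2 + 18*π − 320/3 − 1152/7 + 0 = -5696/21 + 205*π/2.
||u||_{H^1}^2 = (-356/21 + 7*π) + (-5696/21 + 205*π/2) = -6052/21 + 219*π/2.


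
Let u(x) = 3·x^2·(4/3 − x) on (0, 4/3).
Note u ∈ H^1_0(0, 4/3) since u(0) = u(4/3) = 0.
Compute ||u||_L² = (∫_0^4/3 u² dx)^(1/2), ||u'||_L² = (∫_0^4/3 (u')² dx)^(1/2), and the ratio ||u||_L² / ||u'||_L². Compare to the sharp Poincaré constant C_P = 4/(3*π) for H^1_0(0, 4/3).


||u||_L² / ||u'||_L² = 2*sqrt(14)/21 < C_P = 4/(3*π).

u(x) = 3·x^2·(4/3 − x), so u'(x) = x*(8 - 9*x).
u(x) = 3·x^2·(4/3 − x) vanishes at x = 0 and x = 4/3, so u ∈ H^1_0(0, 4/3). Differentiate via the product rule and integrate the resulting polynomials term by term.
  ∫_0^4/3 u² dx = ∫_0^4/3 (9*x^6 - 24*x^5 + 16*x^4) dx. Term by term:
    ∫_0^4/3 9*x^6 dx = 16384/1701;  ∫_0^4/3 -24*x^5 dx = -16384/729;  ∫_0^4/3 16*x^4 dx = 16384/1215.
  Sum: 16384/1701 − 16384/729 + 16384/1215 = 16384/25515.
  ∫_0^4/3 (u')² dx = ∫_0^4/3 (81*x^4 - 144*x^3 + 64*x^2) dx. Term by term:
    ∫_0^4/3 81*x^4 dx = 1024/15;  ∫_0^4/3 -144*x^3 dx = -1024/9;  ∫_0^4/3 64*x^2 dx = 4096/81.
  Sum: 1024/15 − 1024/9 + 4096/81 = 2048/405.
∫_0^4/3 u² dx = 16384/25515, so ||u||_L² = 128*sqrt(35)/945.
∫_0^4/3 (u')² dx = 2048/405, so ||u'||_L² = 32*sqrt(10)/45.
Ratio ||u||_L² / ||u'||_L² = 2*sqrt(14)/21.
Sharp Poincaré constant on H^1_0(0, 4/3) is C_P = L/π = 4/(3*π), achieved by sin(3*π/4·x).
A polynomial bump cannot attain the sharp Poincaré constant (only the first sine eigenfunction does), so the ratio is strictly less than C_P, consistent with ||u||_L² ≤ C_P ||u'||_L².


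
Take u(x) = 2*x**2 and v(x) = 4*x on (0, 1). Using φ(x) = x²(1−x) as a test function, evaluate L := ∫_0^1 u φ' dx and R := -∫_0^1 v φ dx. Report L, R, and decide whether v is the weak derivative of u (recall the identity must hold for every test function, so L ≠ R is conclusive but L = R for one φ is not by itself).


LHS = -1/5, RHS = -1/5. Yes, v = u' weakly.

u(x) = 2*x**2, classical derivative u'(x) = 4*x.
φ(x) = x²(1−x), so φ'(x) = x*(2 - 3*x).
Note φ(0) = φ(1) = 0, so the boundary term u·φ vanishes.
LHS = ∫_0^1 u(x) φ'(x) dx = ∫_0^1 (-6*x^4 + 4*x^3) dx. Term by term:
  ∫_0^1 -6*x^4 dx = -6/5;  ∫_0^1 4*x^3 dx = 1.
Sum: -6/5 + 1 = -1/5.
So LHS = -1/5.
∫_0^1 v(x) φ(x) dx = ∫_0^1 (-4*x^4 + 4*x^3) dx. Term by term:
  ∫_0^1 -4*x^4 dx = -4/5;  ∫_0^1 4*x^3 dx = 1.
Sum: -4/5 + 1 = 1/5.
So RHS = -∫_0^1 v(x) φ(x) dx = -1/5.
LHS = RHS, so the identity holds for this test φ.
Moreover u is smooth here and v(x) = u'(x) = 4*x pointwise, so the identity holds for every test function. Hence v is the weak derivative of u.


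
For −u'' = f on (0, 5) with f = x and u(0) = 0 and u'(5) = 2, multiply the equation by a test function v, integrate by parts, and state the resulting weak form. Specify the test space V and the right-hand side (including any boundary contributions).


V = {v ∈ H^1(0, 5) : v(0) = 0} (test functions vanish at x = 0 where u is specified); weak form: ∫_0^5 u'v' dx = ∫_0^5 (x) v dx + 2·v(5) for all v ∈ V.

Multiply both sides by a test function v and integrate from 0 to 5:
  ∫_0^5 −u''(x) v(x) dx = ∫_0^5 f(x) v(x) dx.
Integrate the LHS by parts once:
  ∫_0^5 −u'' v dx = −[u'(x) v(x)]_0^5 + ∫_0^5 u'(x) v'(x) dx.
Thus ∫_0^5 u'(x) v'(x) dx = ∫_0^5 f(x) v(x) dx + [u'(x) v(x)]_0^5.
Choose V so that boundary terms are either known or forced to vanish.
Mixed BC: u(0) = 0 (Dirichlet) and u'(5) = 2 (Neumann). Define V = {v ∈ H^1(0, 5) : v(0) = 0}. Then [u' v]_0^5 = u'(5)·v(5) − u'(0)·0 = 2·v(5).
Weak formulation: find u (satisfying any essential BC) such that ∫_0^5 u'(x) v'(x) dx = ∫_0^5 f v dx + 2·v(5) for all v ∈ V (Dirichlet at 0 absorbed into V; Neumann datum at x = 5 contributes the boundary term).
Substituting f(x) = x, the right-hand side is ∫_0^5 (x) v dx + 2·v(5).


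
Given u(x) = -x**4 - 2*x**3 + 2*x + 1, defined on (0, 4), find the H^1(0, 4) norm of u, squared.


||u||_{H^1}^2 = 44860412/315

The H^1 norm (squared) on an interval (0, L) is
  ||u||_{H^1}^2 = ∫_0^L u(x)^2 dx + ∫_0^L u'(x)^2 dx.
Compute u'(x) = -4*x**3 - 6*x**2 + 2.
Then u(x)^2 = x**8 + 4*x**7 + 4*x**6 - 4*x**5 - 10*x**4 - 4*x**3 + 4*x**2 + 4*x + 1 and u'(x)^2 = 16*x**6 + 48*x**5 + 36*x**4 - 16*x**3 - 24*x**2 + 4.
Integrate each monomial from 0 to 4 using ∫_0^4 c·x^n dx = c·4^(n+1)/(n+1):
  ∫_0^4 u(x)^2 dx = ∫_0^4 (x^8 + 4*x^7 + 4*x^6 - 4*x^5 - 10*x^4 - 4*x^3 + 4*x^2 + 4*x + 1) dx. Term by term:
    ∫_0^4 x^8 dx = 262144/9;  ∫_0^4 4*x^7 dx = 32768;  ∫_0^4 4*x^6 dx = 65536/7;
    ∫_0^4 -4*x^5 dx = -8192/3;  ∫_0^4 -10*x^4 dx = -2048;  ∫_0^4 -4*x^3 dx = -256;
    ∫_0^4 4*x^2 dx = 256/3;  ∫_0^4 4*x dx = 32;  ∫_0^4 1 dx = 4.
  Sum: 262144/9 + 32768 + 65536/7 − 8192/3 − 2048 − 256 + 256/3 + 32 + 4 = 4179676/63.
  ∫_0^4 u'(x)^2 dx = ∫_0^4 (16*x^6 + 48*x^5 + 36*x^4 - 16*x^3 - 24*x^2 + 4) dx. Term by term:
    ∫_0^4 16*x^6 dx = 262144/7;  ∫_0^4 48*x^5 dx = 32768;  ∫_0^4 36*x^4 dx = 36864/5;
    ∫_0^4 -16*x^3 dx = -1024;  ∫_0^4 -24*x^2 dx = -512;  ∫_0^4 4 dx = 16.
  Sum: 262144/7 + 32768 + 36864/5 − 1024 − 512 + 16 = 2662448/35.
Adding: ||u||_{H^1}^2 = 4179676/63 + 2662448/35 = 44860412/315.


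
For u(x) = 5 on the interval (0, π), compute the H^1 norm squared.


||u||_{H^1(0,π)}^2 = 25*π

u'(x) = 0.
Expand u² and (u')² and integrate term by term on (0, π), using: for integers n ≥ 1, ∫_0^π sin²(nx) dx = ∫_0^π cos²(nx) dx = π/2; for n ≠ n', ∫_0^π sin(nx)sin(n'x) dx = ∫_0^π cos(nx)cos(n'x) dx = 0; and by product-to-sum, ∫_0^π sin(nx)cos(n'x) dx = ½∫_0^π [sin((n+n')x) + sin((n−n')x)] dx, which is 0 when n+n' is even and 2n/(n²−n'²) when n+n' is odd (it need not vanish on (0, π)). For the constant mode: ∫_0^π 1 dx = π, ∫_0^π cos(nx) dx = 0, ∫_0^π sin(nx) dx = (1−(−1)^n)/n.
  u² squared terms: (5)²·∫1 dx = 25·π = 25*π.
  So ∫_0^π u² dx = 25*π.
  u' ≡ 0, so ∫_0^π (u')² dx = 0.
||u||_{H^1}^2 = (25*π) + (0) = 25*π.


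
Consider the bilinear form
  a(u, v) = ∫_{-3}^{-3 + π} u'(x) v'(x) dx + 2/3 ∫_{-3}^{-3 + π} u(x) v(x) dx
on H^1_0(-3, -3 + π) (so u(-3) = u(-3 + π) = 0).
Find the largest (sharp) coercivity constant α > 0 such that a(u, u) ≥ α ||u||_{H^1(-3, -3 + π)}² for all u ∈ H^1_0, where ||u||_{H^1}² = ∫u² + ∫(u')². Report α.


α = 5/6

Coercivity of a(·,·) on H^1_0(-3, -3 + π) means a(u, u) ≥ α ||u||_{H^1}² for every u ∈ H^1_0.
The interval has length L = π, and Poincaré/coercivity depend only on L. Here a(u, u) = ∫(u')² + (2/3)·∫u².
Here 0 < c = 2/3 < 1. The condition a(u,u) ≥ α||u||_{H^1}² reads (1−α)∫(u')² ≥ (α−c)∫u². Any admissible α is ≤ 1 (rapidly oscillating u have ∫u²/∫(u')² → 0), and α = 1 would force 0 ≥ (1−c)∫u², impossible since c < 1; so 1−α > 0. By the sharp Poincaré inequality on H^1_0 of an interval of length L, ∫(u')² ≥ (π/L)²∫u² with equality for the first sine mode sin(π(x−x₀)/L) (x₀ the left endpoint), so the inequality holds for all u iff (1−α)(π/L)² ≥ α − c, i.e. α ≤ ((π/L)² + c)/((π/L)² + 1) = (1 + c(L/π)²)/(1 + (L/π)²). With (π/L)² = 1 and c = 2/3, the largest admissible constant is α = ((π/L)² + c)/((π/L)² + 1).
Simplifying, α = 5/6.


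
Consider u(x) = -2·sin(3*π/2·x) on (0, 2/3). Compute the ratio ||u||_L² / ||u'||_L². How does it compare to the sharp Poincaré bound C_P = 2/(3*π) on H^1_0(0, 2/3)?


||u||_L² / ||u'||_L² = 2/(3*π) = C_P.

u(x) = -2·sin(3*π/2·x), so u'(x) = -3*π*cos(3*π*x/2).
Writing u(x) = A·sin(kπx/L) with A = -2 and k = 1, use ∫_0^L sin²(kπx/L) dx = L/2 and ∫_0^L cos²(kπx/L) dx = L/2.
u² = 4·sin²(3*π/2·x) and (u')² = 9*π^2·cos²(3*π/2·x), and each of sin², cos² integrates to L/2 = 1/3 over (0, 2/3).
∫_0^2/3 u² dx = 4/3, so ||u||_L² = 2*sqrt(3)/3.
∫_0^2/3 (u')² dx = 3*π^2, so ||u'||_L² = sqrt(3)*π.
Ratio ||u||_L² / ||u'||_L² = 2/(3*π).
Sharp Poincaré constant on H^1_0(0, 2/3) is C_P = L/π = 2/(3*π), achieved by sin(3*π/2·x).
This is the k = 1 eigenfunction (up to amplitude), so the ratio equals the sharp Poincaré constant exactly.


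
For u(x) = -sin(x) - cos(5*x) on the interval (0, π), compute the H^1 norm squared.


||u||_{H^1(0,π)}^2 = 14*π

u'(x) = 5*sin(5*x) - cos(x).
Expand u² and (u')² and integrate term by term on (0, π), using: for integers n ≥ 1, ∫_0^π sin²(nx) dx = ∫_0^π cos²(nx) dx = π/2; for n ≠ n', ∫_0^π sin(nx)sin(n'x) dx = ∫_0^π cos(nx)cos(n'x) dx = 0; and by product-to-sum, ∫_0^π sin(nx)cos(n'x) dx = ½∫_0^π [sin((n+n')x) + sin((n−n')x)] dx, which is 0 when n+n' is even and 2n/(n²−n'²) when n+n' is odd (it need not vanish on (0, π)).
  u² squared terms: (-1)²·∫cos(5x)² dx = 1·π/2 = π/2;  (-1)²·∫sin(x)² dx = 1·π/2 = π/2.
  u² cross terms: 2·(-1)·(-1)·∫cos(5x)·sin(x) dx = 2·(0) = 0.
  So ∫_0^π u² dx = π/2 + π/2 + 0 = π.
  (u')² squared terms: (-1)²·∫cos(x)² dx = 1·π/2 = π/2;  (5)²·∫sin(5x)² dx = 25·π/2 = 25*π/2.
  (u')² cross terms: 2·(-1)·(5)·∫cos(x)·sin(5x) dx = -10·(0) = 0.
  So ∫_0^π (u')² dx = π/2 + 25*π/2 + 0 = 13*π.
||u||_{H^1}^2 = (π) + (13*π) = 14*π.


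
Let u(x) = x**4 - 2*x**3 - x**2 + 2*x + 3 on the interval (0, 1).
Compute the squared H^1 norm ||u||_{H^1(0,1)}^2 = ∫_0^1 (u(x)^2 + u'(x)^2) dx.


||u||_{H^1}^2 = 8179/630

The H^1 norm (squared) on an interval (0, L) is
  ||u||_{H^1}^2 = ∫_0^L u(x)^2 dx + ∫_0^L u'(x)^2 dx.
Compute u'(x) = 4*x**3 - 6*x**2 - 2*x + 2.
Then u(x)^2 = x**8 - 4*x**7 + 2*x**6 + 8*x**5 - x**4 - 16*x**3 - 2*x**2 + 12*x + 9 and u'(x)^2 = 16*x**6 - 48*x**5 + 20*x**4 + 40*x**3 - 20*x**2 - 8*x + 4.
Integrate each monomial from 0 to 1 using ∫_0^1 c·x^n dx = c·1^(n+1)/(n+1):
  ∫_0^1 u(x)^2 dx = ∫_0^1 (x^8 - 4*x^7 + 2*x^6 + 8*x^5 - x^4 - 16*x^3 - 2*x^2 + 12*x + 9) dx. Term by term:
    ∫_0^1 x^8 dx = 1/9;  ∫_0^1 -4*x^7 dx = -1/2;  ∫_0^1 2*x^6 dx = 2/7;
    ∫_0^1 8*x^5 dx = 4/3;  ∫_0^1 -x^4 dx = -1/5;  ∫_0^1 -16*x^3 dx = -4;
    ∫_0^1 -2*x^2 dx = -2/3;  ∫_0^1 12*x dx = 6;  ∫_0^1 9 dx = 9.
  Sum: 1/9 − 1/2 + 2/7 + 4/3 − 1/5 − 4 − 2/3 + 6 + 9 = 7159/630.
  ∫_0^1 u'(x)^2 dx = ∫_0^1 (16*x^6 - 48*x^5 + 20*x^4 + 40*x^3 - 20*x^2 - 8*x + 4) dx. Term by term:
    ∫_0^1 16*x^6 dx = 16/7;  ∫_0^1 -48*x^5 dx = -8;  ∫_0^1 20*x^4 dx = 4;
    ∫_0^1 40*x^3 dx = 10;  ∫_0^1 -20*x^2 dx = -20/3;  ∫_0^1 -8*x dx = -4;
    ∫_0^1 4 dx = 4.
  Sum: 16/7 − 8 + 4 + 10 − 20/3 − 4 + 4 = 34/21.
Adding: ||u||_{H^1}^2 = 7159/630 + 34/21 = 8179/630.


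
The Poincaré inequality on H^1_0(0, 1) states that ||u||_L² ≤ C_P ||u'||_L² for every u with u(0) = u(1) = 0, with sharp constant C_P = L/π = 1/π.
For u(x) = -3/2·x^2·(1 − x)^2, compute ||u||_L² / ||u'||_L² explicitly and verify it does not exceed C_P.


||u||_L² / ||u'||_L² = sqrt(3)/6 < C_P = 1/π.

u(x) = -3/2·x^2·(1 − x)^2, so u'(x) = 3*x*(x*(1 - x) - (x - 1)^2).
u(x) = -3/2·x^2·(1 − x)^2 vanishes at x = 0 and x = 1, so u ∈ H^1_0(0, 1). Differentiate via the product rule and integrate the resulting polynomials term by term.
  ∫_0^1 u² dx = ∫_0^1 (9*x^8/4 - 9*x^7 + 27*x^6/2 - 9*x^5 + 9*x^4/4) dx. Term by term:
    ∫_0^1 9*x^8/4 dx = 1/4;  ∫_0^1 -9*x^7 dx = -9/8;  ∫_0^1 27*x^6/2 dx = 27/14;
    ∫_0^1 -9*x^5 dx = -3/2;  ∫_0^1 9*x^4/4 dx = 9/20.
  Sum: 1/4 − 9/8 + 27/14 − 3/2 + 9/20 = 1/280.
  ∫_0^1 (u')² dx = ∫_0^1 (36*x^6 - 108*x^5 + 117*x^4 - 54*x^3 + 9*x^2) dx. Term by term:
    ∫_0^1 36*x^6 dx = 36/7;  ∫_0^1 -108*x^5 dx = -18;  ∫_0^1 117*x^4 dx = 117/5;
    ∫_0^1 -54*x^3 dx = -27/2;  ∫_0^1 9*x^2 dx = 3.
  Sum: 36/7 − 18 + 117/5 − 27/2 + 3 = 3/70.
∫_0^1 u² dx = 1/280, so ||u||_L² = sqrt(70)/140.
∫_0^1 (u')² dx = 3/70, so ||u'||_L² = sqrt(210)/70.
Ratio ||u||_L² / ||u'||_L² = sqrt(3)/6.
Sharp Poincaré constant on H^1_0(0, 1) is C_P = L/π = 1/π, achieved by sin(π·x).
A polynomial bump cannot attain the sharp Poincaré constant (only the first sine eigenfunction does), so the ratio is strictly less than C_P, consistent with ||u||_L² ≤ C_P ||u'||_L².


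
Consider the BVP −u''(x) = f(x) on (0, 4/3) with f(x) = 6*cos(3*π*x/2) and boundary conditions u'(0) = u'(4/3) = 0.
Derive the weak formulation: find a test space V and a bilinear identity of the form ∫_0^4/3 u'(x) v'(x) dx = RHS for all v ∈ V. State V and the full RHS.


V = H^1(0, 4/3) (no boundary constraint on v; u is determined up to an additive constant); weak form: ∫_0^4/3 u'v' dx = ∫_0^4/3 (6*cos(3*π*x/2)) v dx for all v ∈ V.

Multiply both sides by a test function v and integrate from 0 to 4/3:
  ∫_0^4/3 −u''(x) v(x) dx = ∫_0^4/3 f(x) v(x) dx.
Integrate the LHS by parts once:
  ∫_0^4/3 −u'' v dx = −[u'(x) v(x)]_0^4/3 + ∫_0^4/3 u'(x) v'(x) dx.
Thus ∫_0^4/3 u'(x) v'(x) dx = ∫_0^4/3 f(x) v(x) dx + [u'(x) v(x)]_0^4/3.
Choose V so that boundary terms are either known or forced to vanish.
u has homogeneous Neumann: u'(0) = u'(4/3) = 0. So [u' v]_0^4/3 = 0·v(4/3) − 0·v(0) = 0 for any v; take V = H^1(0, 4/3).
Weak formulation: find u (satisfying any essential BC) such that ∫_0^4/3 u'(x) v'(x) dx = ∫_0^4/3 f v dx for all v ∈ V (homogeneous Neumann, so boundary terms vanish).
Substituting f(x) = 6*cos(3*π*x/2), the right-hand side is ∫_0^4/3 (6*cos(3*π*x/2)) v dx.
Compatibility check (pure Neumann): taking v ≡ 1 ∈ V gives 0 = ∫_0^4/3 f dx + (0) − (0), i.e. ∫_0^4/3 f dx must equal u'(0) − u'(4/3) = 0. Indeed ∫_0^4/3 (6*cos(3*π*x/2)) dx = 0, so the data are compatible. The solution is then unique only up to an additive constant (fix it e.g. by requiring ∫_0^4/3 u dx = 0).


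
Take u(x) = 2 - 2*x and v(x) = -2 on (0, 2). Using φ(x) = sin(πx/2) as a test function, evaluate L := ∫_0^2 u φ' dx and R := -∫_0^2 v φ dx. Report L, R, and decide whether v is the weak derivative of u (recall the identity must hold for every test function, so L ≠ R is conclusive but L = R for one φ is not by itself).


LHS = 8/π, RHS = 8/π. Yes, v = u' weakly.

u(x) = 2 - 2*x, classical derivative u'(x) = -2.
φ(x) = sin(πx/2), so φ'(x) = π*cos(π*x/2)/2.
Note φ(0) = φ(2) = 0, so the boundary term u·φ vanishes.
LHS = ∫_0^2 u(x) φ'(x) dx = ∫_0^2 (-π*x*cos(π*x/2) + π*cos(π*x/2)) dx. Term by term:
  ∫_0^2 π*cos(π*x/2) dx = 0;  ∫_0^2 -π*x*cos(π*x/2) dx = 8/π.
Sum: 0 + 8/π = 8/π.
So LHS = 8/π.
∫_0^2 v(x) φ(x) dx = ∫_0^2 (-2*sin(π*x/2)) dx. Term by term:
  ∫_0^2 -2*sin(π*x/2) dx = -8/π.
So RHS = -∫_0^2 v(x) φ(x) dx = 8/π.
LHS = RHS, so the identity holds for this test φ.
Moreover u is smooth here and v(x) = u'(x) = -2 pointwise, so the identity holds for every test function. Hence v is the weak derivative of u.


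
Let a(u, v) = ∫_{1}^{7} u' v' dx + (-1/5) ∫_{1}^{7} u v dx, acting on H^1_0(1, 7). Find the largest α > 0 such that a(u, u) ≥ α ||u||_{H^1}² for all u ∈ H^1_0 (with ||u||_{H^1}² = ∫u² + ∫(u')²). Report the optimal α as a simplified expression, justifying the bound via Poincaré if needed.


α = (-36/5 + π^2)/(π^2 + 36)

Coercivity of a(·,·) on H^1_0(1, 7) means a(u, u) ≥ α ||u||_{H^1}² for every u ∈ H^1_0.
The interval has length L = 6, and Poincaré/coercivity depend only on L. Here a(u, u) = ∫(u')² + (-1/5)·∫u².
Here c = -1/5 < 0 with |c| < (π/L)² = π^2/36, so coercivity still holds. The condition a(u,u) ≥ α||u||_{H^1}² reads (1−α)∫(u')² ≥ (α−c)∫u². Any admissible α is ≤ 1 (rapidly oscillating u have ∫u²/∫(u')² → 0), and α = 1 would force 0 ≥ (1−c)∫u², impossible since c < 1; so 1−α > 0. By the sharp Poincaré inequality on H^1_0 of an interval of length L, ∫(u')² ≥ (π/L)²∫u² with equality for the first sine mode sin(π(x−x₀)/L) (x₀ the left endpoint), so the inequality holds for all u iff (1−α)(π/L)² ≥ α − c, i.e. α ≤ ((π/L)² + c)/((π/L)² + 1) = (1 + c(L/π)²)/(1 + (L/π)²). (Direct route, valid since c ≤ 0: Poincaré gives c∫u² ≥ c(L/π)²∫(u')², so a(u,u) ≥ (1 + c(L/π)²)∫(u')², while ||u||_{H^1}² ≤ (1 + (L/π)²)∫(u')²; dividing yields the same α.) With (π/L)² = π^2/36 and c = -1/5, the largest admissible constant is α = ((π/L)² + c)/((π/L)² + 1).
Simplifying, α = (-36/5 + π^2)/(π^2 + 36).


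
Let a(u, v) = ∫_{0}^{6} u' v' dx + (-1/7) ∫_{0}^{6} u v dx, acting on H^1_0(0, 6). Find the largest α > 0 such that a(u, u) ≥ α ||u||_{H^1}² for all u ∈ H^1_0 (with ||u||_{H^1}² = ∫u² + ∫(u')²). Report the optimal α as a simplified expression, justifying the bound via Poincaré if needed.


α = (-36/7 + π^2)/(π^2 + 36)

Coercivity of a(·,·) on H^1_0(0, 6) means a(u, u) ≥ α ||u||_{H^1}² for every u ∈ H^1_0.
The interval has length L = 6, and Poincaré/coercivity depend only on L. Here a(u, u) = ∫(u')² + (-1/7)·∫u².
Here c = -1/7 < 0 with |c| < (π/L)² = π^2/36, so coercivity still holds. The condition a(u,u) ≥ α||u||_{H^1}² reads (1−α)∫(u')² ≥ (α−c)∫u². Any admissible α is ≤ 1 (rapidly oscillating u have ∫u²/∫(u')² → 0), and α = 1 would force 0 ≥ (1−c)∫u², impossible since c < 1; so 1−α > 0. By the sharp Poincaré inequality on H^1_0 of an interval of length L, ∫(u')² ≥ (π/L)²∫u² with equality for the first sine mode sin(π(x−x₀)/L) (x₀ the left endpoint), so the inequality holds for all u iff (1−α)(π/L)² ≥ α − c, i.e. α ≤ ((π/L)² + c)/((π/L)² + 1) = (1 + c(L/π)²)/(1 + (L/π)²). (Direct route, valid since c ≤ 0: Poincaré gives c∫u² ≥ c(L/π)²∫(u')², so a(u,u) ≥ (1 + c(L/π)²)∫(u')², while ||u||_{H^1}² ≤ (1 + (L/π)²)∫(u')²; dividing yields the same α.) With (π/L)² = π^2/36 and c = -1/7, the largest admissible constant is α = ((π/L)² + c)/((π/L)² + 1).
Simplifying, α = (-36/7 + π^2)/(π^2 + 36).


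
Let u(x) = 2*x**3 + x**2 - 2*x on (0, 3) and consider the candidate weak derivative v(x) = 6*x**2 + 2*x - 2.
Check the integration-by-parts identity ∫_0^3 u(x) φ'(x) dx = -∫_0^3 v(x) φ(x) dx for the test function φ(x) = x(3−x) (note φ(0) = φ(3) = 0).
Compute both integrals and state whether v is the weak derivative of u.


LHS = -387/5, RHS = -387/5. Yes, v = u' weakly.

u(x) = 2*x**3 + x**2 - 2*x, classical derivative u'(x) = 6*x**2 + 2*x - 2.
φ(x) = x(3−x), so φ'(x) = 3 - 2*x.
Note φ(0) = φ(3) = 0, so the boundary term u·φ vanishes.
LHS = ∫_0^3 u(x) φ'(x) dx = ∫_0^3 (-4*x^4 + 4*x^3 + 7*x^2 - 6*x) dx. Term by term:
  ∫_0^3 -4*x^4 dx = -972/5;  ∫_0^3 4*x^3 dx = 81;  ∫_0^3 7*x^2 dx = 63;
  ∫_0^3 -6*x dx = -27.
Sum: -972/5 + 81 + 63 − 27 = -387/5.
So LHS = -387/5.
∫_0^3 v(x) φ(x) dx = ∫_0^3 (-6*x^4 + 16*x^3 + 8*x^2 - 6*x) dx. Term by term:
  ∫_0^3 -6*x^4 dx = -1458/5;  ∫_0^3 16*x^3 dx = 324;  ∫_0^3 8*x^2 dx = 72;
  ∫_0^3 -6*x dx = -27.
Sum: -1458/5 + 324 + 72 − 27 = 387/5.
So RHS = -∫_0^3 v(x) φ(x) dx = -387/5.
LHS = RHS, so the identity holds for this test φ.
Moreover u is smooth here and v(x) = u'(x) = 6*x**2 + 2*x - 2 pointwise, so the identity holds for every test function. Hence v is the weak derivative of u.


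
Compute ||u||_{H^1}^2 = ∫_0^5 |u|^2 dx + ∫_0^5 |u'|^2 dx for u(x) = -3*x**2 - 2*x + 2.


||u||_{H^1}^2 = 26720/3

The H^1 norm (squared) on an interval (0, L) is
  ||u||_{H^1}^2 = ∫_0^L u(x)^2 dx + ∫_0^L u'(x)^2 dx.
Compute u'(x) = -6*x - 2.
Then u(x)^2 = 9*x**4 + 12*x**3 - 8*x**2 - 8*x + 4 and u'(x)^2 = 36*x**2 + 24*x + 4.
Integrate each monomial from 0 to 5 using ∫_0^5 c·x^n dx = c·5^(n+1)/(n+1):
  ∫_0^5 u(x)^2 dx = ∫_0^5 (9*x^4 + 12*x^3 - 8*x^2 - 8*x + 4) dx. Term by term:
    ∫_0^5 9*x^4 dx = 5625;  ∫_0^5 12*x^3 dx = 1875;  ∫_0^5 -8*x^2 dx = -1000/3;
    ∫_0^5 -8*x dx = -100;  ∫_0^5 4 dx = 20.
  Sum: 5625 + 1875 − 1000/3 − 100 + 20 = 21260/3.
  ∫_0^5 u'(x)^2 dx = ∫_0^5 (36*x^2 + 24*x + 4) dx. Term by term:
    ∫_0^5 36*x^2 dx = 1500;  ∫_0^5 24*x dx = 300;  ∫_0^5 4 dx = 20.
  Sum: 1500 + 300 + 20 = 1820.
Adding: ||u||_{H^1}^2 = 21260/3 + 1820 = 26720/3.


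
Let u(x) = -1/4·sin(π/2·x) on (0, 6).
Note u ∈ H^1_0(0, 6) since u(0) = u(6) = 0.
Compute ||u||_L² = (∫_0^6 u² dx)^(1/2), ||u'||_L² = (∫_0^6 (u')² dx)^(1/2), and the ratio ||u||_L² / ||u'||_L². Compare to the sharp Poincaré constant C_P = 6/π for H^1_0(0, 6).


||u||_L² / ||u'||_L² = 2/π < C_P = 6/π.

u(x) = -1/4·sin(π/2·x), so u'(x) = -π*cos(π*x/2)/8.
Writing u(x) = A·sin(kπx/L) with A = -1/4 and k = 3, use ∫_0^L sin²(kπx/L) dx = L/2 and ∫_0^L cos²(kπx/L) dx = L/2.
u² = 1/16·sin²(π/2·x) and (u')² = π^2/64·cos²(π/2·x), and each of sin², cos² integrates to L/2 = 3 over (0, 6).
∫_0^6 u² dx = 3/16, so ||u||_L² = sqrt(3)/4.
∫_0^6 (u')² dx = 3*π^2/64, so ||u'||_L² = sqrt(3)*π/8.
Ratio ||u||_L² / ||u'||_L² = 2/π.
Sharp Poincaré constant on H^1_0(0, 6) is C_P = L/π = 6/π, achieved by sin(π/6·x).
This is the k = 3 harmonic; the ratio L/(kπ) is strictly less than C_P = L/π, consistent with the sharp inequality ||u||_L² ≤ C_P ||u'||_L².


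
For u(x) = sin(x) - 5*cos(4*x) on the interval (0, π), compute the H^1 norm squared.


||u||_{H^1(0,π)}^2 = 68/3 + 427*π/2

u'(x) = 20*sin(4*x) + cos(x).
Expand u² and (u')² and integrate term by term on (0, π), using: for integers n ≥ 1, ∫_0^π sin²(nx) dx = ∫_0^π cos²(nx) dx = π/2; for n ≠ n', ∫_0^π sin(nx)sin(n'x) dx = ∫_0^π cos(nx)cos(n'x) dx = 0; and by product-to-sum, ∫_0^π sin(nx)cos(n'x) dx = ½∫_0^π [sin((n+n')x) + sin((n−n')x)] dx, which is 0 when n+n' is even and 2n/(n²−n'²) when n+n' is odd (it need not vanish on (0, π)).
  u² squared terms: (-5)²·∫cos(4x)² dx = 25·π/2 = 25*π/2;  (1)²·∫sin(x)² dx = 1·π/2 = π/2.
  u² cross terms: 2·(-5)·(1)·∫cos(4x)·sin(x) dx = -10·(-2/15) = 4/3.
  So ∫_0^π u² dx = 25*π/2 + π/2 + 4/3 = 4/3 + 13*π.
  (u')² squared terms: (20)²·∫sin(4x)² dx = 400·π/2 = 200*π;  (1)²·∫cos(x)² dx = 1·π/2 = π/2.
  (u')² cross terms: 2·(20)·(1)·∫sin(4x)·cos(x) dx = 40·(8/15) = 64/3.
  So ∫_0^π (u')² dx = 200*π + π/2 + 64/3 = 64/3 + 401*π/2.
||u||_{H^1}^2 = (4/3 + 13*π) + (64/3 + 401*π/2) = 68/3 + 427*π/2.


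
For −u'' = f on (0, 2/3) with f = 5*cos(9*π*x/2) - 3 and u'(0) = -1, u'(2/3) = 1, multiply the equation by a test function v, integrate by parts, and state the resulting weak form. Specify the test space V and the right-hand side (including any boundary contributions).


V = H^1(0, 2/3) (v unrestricted at boundary; u is determined up to an additive constant); weak form: ∫_0^2/3 u'v' dx = ∫_0^2/3 (5*cos(9*π*x/2) - 3) v dx + v(2/3) + v(0) for all v ∈ V.

Multiply both sides by a test function v and integrate from 0 to 2/3:
  ∫_0^2/3 −u''(x) v(x) dx = ∫_0^2/3 f(x) v(x) dx.
Integrate the LHS by parts once:
  ∫_0^2/3 −u'' v dx = −[u'(x) v(x)]_0^2/3 + ∫_0^2/3 u'(x) v'(x) dx.
Thus ∫_0^2/3 u'(x) v'(x) dx = ∫_0^2/3 f(x) v(x) dx + [u'(x) v(x)]_0^2/3.
Choose V so that boundary terms are either known or forced to vanish.
u has inhomogeneous Neumann u'(0) = -1, u'(2/3) = 1. [u' v]_0^2/3 = (1)·v(2/3) − (-1)·v(0) = v(2/3) + v(0). Take V = H^1(0, 2/3); boundary term becomes part of RHS.
Weak formulation: find u (satisfying any essential BC) such that ∫_0^2/3 u'(x) v'(x) dx = ∫_0^2/3 f v dx + v(2/3) + v(0) for all v ∈ V (Neumann data are natural BCs: they enter the RHS as boundary terms).
Substituting f(x) = 5*cos(9*π*x/2) - 3, the right-hand side is ∫_0^2/3 (5*cos(9*π*x/2) - 3) v dx + v(2/3) + v(0).
Compatibility check (pure Neumann): taking v ≡ 1 ∈ V gives 0 = ∫_0^2/3 f dx + (1) − (-1), i.e. ∫_0^2/3 f dx must equal u'(0) − u'(2/3) = -2. Indeed ∫_0^2/3 (5*cos(9*π*x/2) - 3) dx = -2, so the data are compatible. The solution is then unique only up to an additive constant (fix it e.g. by requiring ∫_0^2/3 u dx = 0).


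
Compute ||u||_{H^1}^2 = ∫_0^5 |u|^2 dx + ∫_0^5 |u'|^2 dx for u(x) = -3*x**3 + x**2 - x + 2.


||u||_{H^1}^2 = 1862825/14

The H^1 norm (squared) on an interval (0, L) is
  ||u||_{H^1}^2 = ∫_0^L u(x)^2 dx + ∫_0^L u'(x)^2 dx.
Compute u'(x) = -9*x**2 + 2*x - 1.
Then u(x)^2 = 9*x**6 - 6*x**5 + 7*x**4 - 14*x**3 + 5*x**2 - 4*x + 4 and u'(x)^2 = 81*x**4 - 36*x**3 + 22*x**2 - 4*x + 1.
Integrate each monomial from 0 to 5 using ∫_0^5 c·x^n dx = c·5^(n+1)/(n+1):
  ∫_0^5 u(x)^2 dx = ∫_0^5 (9*x^6 - 6*x^5 + 7*x^4 - 14*x^3 + 5*x^2 - 4*x + 4) dx. Term by term:
    ∫_0^5 9*x^6 dx = 703125/7;  ∫_0^5 -6*x^5 dx = -15625;  ∫_0^5 7*x^4 dx = 4375;
    ∫_0^5 -14*x^3 dx = -4375/2;  ∫_0^5 5*x^2 dx = 625/3;  ∫_0^5 -4*x dx = -50;
    ∫_0^5 4 dx = 20.
  Sum: 703125/7 − 15625 + 4375 − 4375/2 + 625/3 − 50 + 20 = 3661865/42.
  ∫_0^5 u'(x)^2 dx = ∫_0^5 (81*x^4 - 36*x^3 + 22*x^2 - 4*x + 1) dx. Term by term:
    ∫_0^5 81*x^4 dx = 50625;  ∫_0^5 -36*x^3 dx = -5625;  ∫_0^5 22*x^2 dx = 2750/3;
    ∫_0^5 -4*x dx = -50;  ∫_0^5 1 dx = 5.
  Sum: 50625 − 5625 + 2750/3 − 50 + 5 = 137615/3.
Adding: ||u||_{H^1}^2 = 3661865/42 + 137615/3 = 1862825/14.


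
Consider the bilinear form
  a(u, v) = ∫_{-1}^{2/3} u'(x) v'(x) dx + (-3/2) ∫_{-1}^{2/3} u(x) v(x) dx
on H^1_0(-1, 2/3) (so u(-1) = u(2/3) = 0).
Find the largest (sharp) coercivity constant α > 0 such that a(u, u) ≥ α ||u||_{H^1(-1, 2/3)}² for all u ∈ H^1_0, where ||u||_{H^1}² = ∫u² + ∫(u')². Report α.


α = 3*(-25 + 6*π^2)/(2*(25 + 9*π^2))

Coercivity of a(·,·) on H^1_0(-1, 2/3) means a(u, u) ≥ α ||u||_{H^1}² for every u ∈ H^1_0.
The interval has length L = 5/3, and Poincaré/coercivity depend only on L. Here a(u, u) = ∫(u')² + (-3/2)·∫u².
Here c = -3/2 < 0 with |c| < (π/L)² = 9*π^2/25, so coercivity still holds. The condition a(u,u) ≥ α||u||_{H^1}² reads (1−α)∫(u')² ≥ (α−c)∫u². Any admissible α is ≤ 1 (rapidly oscillating u have ∫u²/∫(u')² → 0), and α = 1 would force 0 ≥ (1−c)∫u², impossible since c < 1; so 1−α > 0. By the sharp Poincaré inequality on H^1_0 of an interval of length L, ∫(u')² ≥ (π/L)²∫u² with equality for the first sine mode sin(π(x−x₀)/L) (x₀ the left endpoint), so the inequality holds for all u iff (1−α)(π/L)² ≥ α − c, i.e. α ≤ ((π/L)² + c)/((π/L)² + 1) = (1 + c(L/π)²)/(1 + (L/π)²). (Direct route, valid since c ≤ 0: Poincaré gives c∫u² ≥ c(L/π)²∫(u')², so a(u,u) ≥ (1 + c(L/π)²)∫(u')², while ||u||_{H^1}² ≤ (1 + (L/π)²)∫(u')²; dividing yields the same α.) With (π/L)² = 9*π^2/25 and c = -3/2, the largest admissible constant is α = ((π/L)² + c)/((π/L)² + 1).
Simplifying, α = 3*(-25 + 6*π^2)/(2*(25 + 9*π^2)).


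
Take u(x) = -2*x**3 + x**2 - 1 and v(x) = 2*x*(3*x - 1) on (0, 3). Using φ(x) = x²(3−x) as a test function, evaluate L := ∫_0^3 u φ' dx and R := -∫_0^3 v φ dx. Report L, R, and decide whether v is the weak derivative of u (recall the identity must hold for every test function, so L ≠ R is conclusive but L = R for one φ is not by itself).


LHS = 243/2, RHS = -243/2. No, v is not the weak derivative of u.

u(x) = -2*x**3 + x**2 - 1, classical derivative u'(x) = -6*x**2 + 2*x.
φ(x) = x²(3−x), so φ'(x) = 3*x*(2 - x).
Note φ(0) = φ(3) = 0, so the boundary term u·φ vanishes.
LHS = ∫_0^3 u(x) φ'(x) dx = ∫_0^3 (6*x^5 - 15*x^4 + 6*x^3 + 3*x^2 - 6*x) dx. Term by term:
  ∫_0^3 6*x^5 dx = 729;  ∫_0^3 -15*x^4 dx = -729;  ∫_0^3 6*x^3 dx = 243/2;
  ∫_0^3 3*x^2 dx = 27;  ∫_0^3 -6*x dx = -27.
Sum: 729 − 729 + 243/2 + 27 − 27 = 243/2.
So LHS = 243/2.
∫_0^3 v(x) φ(x) dx = ∫_0^3 (-6*x^5 + 20*x^4 - 6*x^3) dx. Term by term:
  ∫_0^3 -6*x^5 dx = -729;  ∫_0^3 20*x^4 dx = 972;  ∫_0^3 -6*x^3 dx = -243/2.
Sum: -729 + 972 − 243/2 = 243/2.
So RHS = -∫_0^3 v(x) φ(x) dx = -243/2.
LHS − RHS = 243 ≠ 0, so the identity fails.
(For a valid weak derivative the identity must hold for EVERY test function, in particular this one. The failure shows v is NOT the weak derivative of u.)
Correct weak derivative would be u'(x) = -6*x**2 + 2*x.


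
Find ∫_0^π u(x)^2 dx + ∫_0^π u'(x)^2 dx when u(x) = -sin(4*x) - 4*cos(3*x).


||u||_{H^1(0,π)}^2 = 640/7 + 177*π/2

u'(x) = 12*sin(3*x) - 4*cos(4*x).
Expand u² and (u')² and integrate term by term on (0, π), using: for integers n ≥ 1, ∫_0^π sin²(nx) dx = ∫_0^π cos²(nx) dx = π/2; for n ≠ n', ∫_0^π sin(nx)sin(n'x) dx = ∫_0^π cos(nx)cos(n'x) dx = 0; and by product-to-sum, ∫_0^π sin(nx)cos(n'x) dx = ½∫_0^π [sin((n+n')x) + sin((n−n')x)] dx, which is 0 when n+n' is even and 2n/(n²−n'²) when n+n' is odd (it need not vanish on (0, π)).
  u² squared terms: (-1)²·∫sin(4x)² dx = 1·π/2 = π/2;  (-4)²·∫cos(3x)² dx = 16·π/2 = 8*π.
  u² cross terms: 2·(-1)·(-4)·∫sin(4x)·cos(3x) dx = 8·(8/7) = 64/7.
  So ∫_0^π u² dx = π/2 + 8*π + 64/7 = 64/7 + 17*π/2.
  (u')² squared terms: (-4)²·∫cos(4x)² dx = 16·π/2 = 8*π;  (12)²·∫sin(3x)² dx = 144·π/2 = 72*π.
  (u')² cross terms: 2·(-4)·(12)·∫cos(4x)·sin(3x) dx = -96·(-6/7) = 576/7.
  So ∫_0^π (u')² dx = 8*π + 72*π + 576/7 = 576/7 + 80*π.
||u||_{H^1}^2 = (64/7 + 17*π/2) + (576/7 + 80*π) = 640/7 + 177*π/2.


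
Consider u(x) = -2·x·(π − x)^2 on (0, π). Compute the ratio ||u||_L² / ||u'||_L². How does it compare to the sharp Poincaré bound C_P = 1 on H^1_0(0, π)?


||u||_L² / ||u'||_L² = sqrt(14)*π/14 < C_P = 1.

u(x) = -2·x·(π − x)^2, so u'(x) = 2*(π - 3*x)*(x - π).
u(x) = -2·x·(π − x)^2 vanishes at x = 0 and x = π, so u ∈ H^1_0(0, π). Differentiate via the product rule and integrate the resulting polynomials term by term.
  ∫_0^π u² dx = ∫_0^π (4*x^6 - 16*π*x^5 + 24*π^2*x^4 - 16*π^3*x^3 + 4*π^4*x^2) dx. Term by term:
    ∫_0^π 4*x^6 dx = 4*π^7/7;  ∫_0^π -16*π*x^5 dx = -8*π^7/3;  ∫_0^π 24*π^2*x^4 dx = 24*π^7/5;
    ∫_0^π -16*π^3*x^3 dx = -4*π^7;  ∫_0^π 4*π^4*x^2 dx = 4*π^7/3.
  Sum: 4*π^7/7 − 8*π^7/3 + 24*π^7/5 − 4*π^7 + 4*π^7/3 = 4*π^7/105.
  ∫_0^π (u')² dx = ∫_0^π (36*x^4 - 96*π*x^3 + 88*π^2*x^2 - 32*π^3*x + 4*π^4) dx. Term by term:
    ∫_0^π 36*x^4 dx = 36*π^5/5;  ∫_0^π -96*π*x^3 dx = -24*π^5;  ∫_0^π 88*π^2*x^2 dx = 88*π^5/3;
    ∫_0^π -32*π^3*x dx = -16*π^5;  ∫_0^π 4*π^4 dx = 4*π^5.
  Sum: 36*π^5/5 − 24*π^5 + 88*π^5/3 − 16*π^5 + 4*π^5 = 8*π^5/15.
∫_0^π u² dx = 4*π^7/105, so ||u||_L² = 2*sqrt(105)*π^(7/2)/105.
∫_0^π (u')² dx = 8*π^5/15, so ||u'||_L² = 2*sqrt(30)*π^(5/2)/15.
Ratio ||u||_L² / ||u'||_L² = sqrt(14)*π/14.
Sharp Poincaré constant on H^1_0(0, π) is C_P = L/π = 1, achieved by sin(x).
A polynomial bump cannot attain the sharp Poincaré constant (only the first sine eigenfunction does), so the ratio is strictly less than C_P, consistent with ||u||_L² ≤ C_P ||u'||_L².


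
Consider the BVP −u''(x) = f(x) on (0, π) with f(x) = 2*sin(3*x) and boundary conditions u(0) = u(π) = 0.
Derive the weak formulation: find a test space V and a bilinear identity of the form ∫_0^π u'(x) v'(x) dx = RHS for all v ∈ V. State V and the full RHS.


V = H^1_0(0, π) (so v(0) = v(π) = 0); weak form: ∫_0^π u'v' dx = ∫_0^π (2*sin(3*x)) v dx for all v ∈ V.

Multiply both sides by a test function v and integrate from 0 to π:
  ∫_0^π −u''(x) v(x) dx = ∫_0^π f(x) v(x) dx.
Integrate the LHS by parts once:
  ∫_0^π −u'' v dx = −[u'(x) v(x)]_0^π + ∫_0^π u'(x) v'(x) dx.
Thus ∫_0^π u'(x) v'(x) dx = ∫_0^π f(x) v(x) dx + [u'(x) v(x)]_0^π.
Choose V so that boundary terms are either known or forced to vanish.
u is Dirichlet: u(0) = u(π) = 0. Let V = H^1_0(0, π); then v(0) = v(π) = 0, and [u' v]_0^π = 0.
Weak formulation: find u (satisfying any essential BC) such that ∫_0^π u'(x) v'(x) dx = ∫_0^π f v dx for all v ∈ V.
Substituting f(x) = 2*sin(3*x), the right-hand side is ∫_0^π (2*sin(3*x)) v dx.


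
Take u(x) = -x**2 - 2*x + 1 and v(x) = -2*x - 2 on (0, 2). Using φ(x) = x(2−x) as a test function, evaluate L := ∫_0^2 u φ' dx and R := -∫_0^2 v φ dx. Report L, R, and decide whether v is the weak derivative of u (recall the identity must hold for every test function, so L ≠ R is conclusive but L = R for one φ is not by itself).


LHS = 16/3, RHS = 16/3. Yes, v = u' weakly.

u(x) = -x**2 - 2*x + 1, classical derivative u'(x) = -2*x - 2.
φ(x) = x(2−x), so φ'(x) = 2 - 2*x.
Note φ(0) = φ(2) = 0, so the boundary term u·φ vanishes.
LHS = ∫_0^2 u(x) φ'(x) dx = ∫_0^2 (2*x^3 + 2*x^2 - 6*x + 2) dx. Term by term:
  ∫_0^2 2*x^3 dx = 8;  ∫_0^2 2*x^2 dx = 16/3;  ∫_0^2 -6*x dx = -12;
  ∫_0^2 2 dx = 4.
Sum: 8 + 16/3 − 12 + 4 = 16/3.
So LHS = 16/3.
∫_0^2 v(x) φ(x) dx = ∫_0^2 (2*x^3 - 2*x^2 - 4*x) dx. Term by term:
  ∫_0^2 2*x^3 dx = 8;  ∫_0^2 -2*x^2 dx = -16/3;  ∫_0^2 -4*x dx = -8.
Sum: 8 − 16/3 − 8 = -16/3.
So RHS = -∫_0^2 v(x) φ(x) dx = 16/3.
LHS = RHS, so the identity holds for this test φ.
Moreover u is smooth here and v(x) = u'(x) = -2*x - 2 pointwise, so the identity holds for every test function. Hence v is the weak derivative of u.


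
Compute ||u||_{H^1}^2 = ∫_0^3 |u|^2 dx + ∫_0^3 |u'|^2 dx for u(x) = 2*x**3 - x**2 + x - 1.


||u||_{H^1}^2 = 160917/70

The H^1 norm (squared) on an interval (0, L) is
  ||u||_{H^1}^2 = ∫_0^L u(x)^2 dx + ∫_0^L u'(x)^2 dx.
Compute u'(x) = 6*x**2 - 2*x + 1.
Then u(x)^2 = 4*x**6 - 4*x**5 + 5*x**4 - 6*x**3 + 3*x**2 - 2*x + 1 and u'(x)^2 = 36*x**4 - 24*x**3 + 16*x**2 - 4*x + 1.
Integrate each monomial from 0 to 3 using ∫_0^3 c·x^n dx = c·3^(n+1)/(n+1):
  ∫_0^3 u(x)^2 dx = ∫_0^3 (4*x^6 - 4*x^5 + 5*x^4 - 6*x^3 + 3*x^2 - 2*x + 1) dx. Term by term:
    ∫_0^3 4*x^6 dx = 8748/7;  ∫_0^3 -4*x^5 dx = -486;  ∫_0^3 5*x^4 dx = 243;
    ∫_0^3 -6*x^3 dx = -243/2;  ∫_0^3 3*x^2 dx = 27;  ∫_0^3 -2*x dx = -9;
    ∫_0^3 1 dx = 3.
  Sum: 8748/7 − 486 + 243 − 243/2 + 27 − 9 + 3 = 12687/14.
  ∫_0^3 u'(x)^2 dx = ∫_0^3 (36*x^4 - 24*x^3 + 16*x^2 - 4*x + 1) dx. Term by term:
    ∫_0^3 36*x^4 dx = 8748/5;  ∫_0^3 -24*x^3 dx = -486;  ∫_0^3 16*x^2 dx = 144;
    ∫_0^3 -4*x dx = -18;  ∫_0^3 1 dx = 3.
  Sum: 8748/5 − 486 + 144 − 18 + 3 = 6963/5.
Adding: ||u||_{H^1}^2 = 12687/14 + 6963/5 = 160917/70.


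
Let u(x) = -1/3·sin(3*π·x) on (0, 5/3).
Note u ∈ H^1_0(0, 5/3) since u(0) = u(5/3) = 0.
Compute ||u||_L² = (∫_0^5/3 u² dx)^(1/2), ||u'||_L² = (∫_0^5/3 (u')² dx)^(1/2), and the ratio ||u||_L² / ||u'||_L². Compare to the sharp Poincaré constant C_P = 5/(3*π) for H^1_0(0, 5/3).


||u||_L² / ||u'||_L² = 1/(3*π) < C_P = 5/(3*π).

u(x) = -1/3·sin(3*π·x), so u'(x) = -π*cos(3*π*x).
Writing u(x) = A·sin(kπx/L) with A = -1/3 and k = 5, use ∫_0^L sin²(kπx/L) dx = L/2 and ∫_0^L cos²(kπx/L) dx = L/2.
u² = 1/9·sin²(3*π·x) and (u')² = π^2·cos²(3*π·x), and each of sin², cos² integrates to L/2 = 5/6 over (0, 5/3).
∫_0^5/3 u² dx = 5/54, so ||u||_L² = sqrt(30)/18.
∫_0^5/3 (u')² dx = 5*π^2/6, so ||u'||_L² = sqrt(30)*π/6.
Ratio ||u||_L² / ||u'||_L² = 1/(3*π).
Sharp Poincaré constant on H^1_0(0, 5/3) is C_P = L/π = 5/(3*π), achieved by sin(3*π/5·x).
This is the k = 5 harmonic; the ratio L/(kπ) is strictly less than C_P = L/π, consistent with the sharp inequality ||u||_L² ≤ C_P ||u'||_L².


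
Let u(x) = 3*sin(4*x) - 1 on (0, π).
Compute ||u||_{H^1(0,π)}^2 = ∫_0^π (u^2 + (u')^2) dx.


||u||_{H^1(0,π)}^2 = 155*π/2

u'(x) = 12*cos(4*x).
Expand u² and (u')² and integrate term by term on (0, π), using: for integers n ≥ 1, ∫_0^π sin²(nx) dx = ∫_0^π cos²(nx) dx = π/2; for n ≠ n', ∫_0^π sin(nx)sin(n'x) dx = ∫_0^π cos(nx)cos(n'x) dx = 0; and by product-to-sum, ∫_0^π sin(nx)cos(n'x) dx = ½∫_0^π [sin((n+n')x) + sin((n−n')x)] dx, which is 0 when n+n' is even and 2n/(n²−n'²) when n+n' is odd (it need not vanish on (0, π)). For the constant mode: ∫_0^π 1 dx = π, ∫_0^π cos(nx) dx = 0, ∫_0^π sin(nx) dx = (1−(−1)^n)/n.
  u² squared terms: (-1)²·∫1 dx = 1·π = π;  (3)²·∫sin(4x)² dx = 9·π/2 = 9*π/2.
  u² cross terms: 2·(-1)·(3)·∫1·sin(4x) dx = -6·(0) = 0.
  So ∫_0^π u² dx = π + 9*π/2 + 0 = 11*π/2.
  (u')² squared terms: (12)²·∫cos(4x)² dx = 144·π/2 = 72*π.
  So ∫_0^π (u')² dx = 72*π.
||u||_{H^1}^2 = (11*π/2) + (72*π) = 155*π/2.
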